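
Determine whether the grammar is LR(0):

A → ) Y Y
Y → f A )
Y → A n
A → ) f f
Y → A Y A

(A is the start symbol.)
A grammar is LR(0) if no state in the canonical LR(0) collection has:
  - both a shift item (dot before a terminal) and a complete item (shift-reduce conflict), or
  - two or more complete items (reduce-reduce conflict; the accept item [A' → A .] counts as a complete item here).

Augment with A' → A and build the canonical LR(0) collection (I0 = CLOSURE({[A' → . A]}), then GOTO on every symbol after a dot until no new states appear). It has 14 states:
  I0: { [A → . ) Y Y], [A → . ) f f], [A' → . A] }  — shift
  I1: { [A → ) . Y Y], [A → ) . f f], [A → . ) Y Y], [A → . ) f f], [Y → . A Y A], [Y → . A n], [Y → . f A )] }  — shift
  I2: { [A' → A .] }  — accept
  I3: { [A → . ) Y Y], [A → . ) f f], [Y → . A Y A], [Y → . A n], [Y → . f A )], [Y → A . Y A], [Y → A . n] }  — shift
  I4: { [A → ) Y . Y], [A → . ) Y Y], [A → . ) f f], [Y → . A Y A], [Y → . A n], [Y → . f A )] }  — shift
  I5: { [A → ) f . f], [A → . ) Y Y], [A → . ) f f], [Y → f . A )] }  — shift
  I6: { [Y → f A . )] }  — shift
  I7: { [A → ) f f .] }  — reduce
  I8: { [Y → f A ) .] }  — reduce
  I9: { [A → ) Y Y .] }  — reduce
  I10: { [A → . ) Y Y], [A → . ) f f], [Y → f . A )] }  — shift
  I11: { [A → . ) Y Y], [A → . ) f f], [Y → A Y . A] }  — shift
  I12: { [Y → A n .] }  — reduce
  I13: { [Y → A Y A .] }  — reduce

Every state is either a pure shift/goto state or contains exactly one complete item and nothing to shift — no conflicts. The grammar is LR(0).

Answer: Yes, the grammar is LR(0)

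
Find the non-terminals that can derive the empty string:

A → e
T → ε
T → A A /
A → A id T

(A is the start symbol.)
{ 'T' }

A non-terminal is nullable if it can derive ε (the empty string): either it has an ε-production, or it has a production whose right-hand side consists entirely of nullable non-terminals.

ε-productions: T → ε
So T is immediately nullable.
No further non-terminal can be added: every production for the remaining non-terminals contains a terminal or a non-nullable non-terminal.
Nullable = { 'T' }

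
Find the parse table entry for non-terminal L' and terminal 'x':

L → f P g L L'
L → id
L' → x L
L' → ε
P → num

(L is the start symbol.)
To find M[L', 'x'], we find productions for L' where 'x' is in the predict set (PREDICT(N → α) = (FIRST(α) \ {ε}) ∪ (FOLLOW(N) if α ⇒* ε)).

Relevant sets:
  FOLLOW(L') = { $, 'x' }

L' → x L: PREDICT = { 'x' }
  'x' is in predict set, so this production goes in M[L', 'x']
L' → ε: PREDICT = { $, 'x' }
  'x' is in predict set, so this production goes in M[L', 'x']

M[L', 'x'] = L' → x L, L' → ε  (a multiply-defined cell — the grammar is not LL(1))

Answer: L' → x L, L' → ε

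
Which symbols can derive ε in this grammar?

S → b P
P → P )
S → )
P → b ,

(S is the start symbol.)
None

A non-terminal is nullable if it can derive ε (the empty string): either it has an ε-production, or it has a production whose right-hand side consists entirely of nullable non-terminals.

There are no ε-productions, so no non-terminal can derive ε.
No non-terminals are nullable.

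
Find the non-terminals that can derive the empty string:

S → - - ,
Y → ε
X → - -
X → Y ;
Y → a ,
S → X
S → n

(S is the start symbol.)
ε-productions: Y → ε
So Y is immediately nullable.
No further non-terminal can be added: every production for the remaining non-terminals contains a terminal or a non-nullable non-terminal.
Nullable = { 'Y' }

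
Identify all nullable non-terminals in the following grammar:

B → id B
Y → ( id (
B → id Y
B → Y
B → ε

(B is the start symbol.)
{ 'B' }

ε-productions: B → ε
So B is immediately nullable.
No further non-terminal can be added: every production for the remaining non-terminals contains a terminal or a non-nullable non-terminal.
Nullable = { 'B' }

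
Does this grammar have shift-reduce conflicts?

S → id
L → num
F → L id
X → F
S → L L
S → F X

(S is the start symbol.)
Augment with S' → S and build the canonical LR(0) collection (I0 = CLOSURE({[S' → . S]}), then GOTO on every symbol after a dot until no new states appear). It has 11 states:
  I0: { [F → . L id], [L → . num], [S → . F X], [S → . L L], [S → . id], [S' → . S] }  — shift
  I1: { [F → . L id], [L → . num], [S → F . X], [X → . F] }  — shift
  I2: { [F → L . id], [L → . num], [S → L . L] }  — shift
  I3: { [S' → S .] }  — accept
  I4: { [S → id .] }  — reduce
  I5: { [L → num .] }  — reduce
  I6: { [S → L L .] }  — reduce
  I7: { [F → L id .] }  — reduce
  I8: { [X → F .] }  — reduce
  I9: { [F → L . id] }  — shift
  I10: { [S → F X .] }  — reduce

No state contains both a complete item and a shift item.

Answer: No shift-reduce conflicts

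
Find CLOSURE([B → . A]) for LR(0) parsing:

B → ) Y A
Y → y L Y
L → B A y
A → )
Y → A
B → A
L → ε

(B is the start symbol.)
{ [A → . )], [B → . A] }

To compute CLOSURE, for each item [A → α.Bβ] where B is a non-terminal, add [B → .γ] for all productions B → γ; repeat for the newly added items until nothing changes.

Start with: [B → . A]
  [B → . A] has the dot before A: add [A → . )]
No further items can be added.

CLOSURE = { [A → . )], [B → . A] }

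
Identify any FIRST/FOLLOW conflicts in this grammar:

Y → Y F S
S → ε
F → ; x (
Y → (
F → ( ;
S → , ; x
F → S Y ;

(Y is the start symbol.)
Yes. S → ',' ';' x with FOLLOW(S) on { ',' }

A FIRST/FOLLOW conflict occurs when a non-terminal N has a nullable alternative N → β (β ⇒* ε) and another alternative N → α with FIRST(α) ∩ FOLLOW(N) ≠ ∅: on such a lookahead the parser cannot decide between expanding α and letting N vanish via β.

Nullable non-terminals: S.

S: nullable alternative(s) S → ε; FOLLOW(S) = { $, '(', ',', ';' }
  S → ε: FIRST \ {ε} = { } — this is the only nullable alternative, skip
  S → , ; x: FIRST \ {ε} = { ',' } — overlaps FOLLOW(S) on { ',' }: CONFLICT

F, Y have no nullable alternative, so no FIRST/FOLLOW check is needed there.

So the grammar has 1 FIRST/FOLLOW conflict (marked CONFLICT above).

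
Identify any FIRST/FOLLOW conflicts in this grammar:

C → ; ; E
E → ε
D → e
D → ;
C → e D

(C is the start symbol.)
No FIRST/FOLLOW conflicts.

A FIRST/FOLLOW conflict occurs when a non-terminal N has a nullable alternative N → β (β ⇒* ε) and another alternative N → α with FIRST(α) ∩ FOLLOW(N) ≠ ∅: on such a lookahead the parser cannot decide between expanding α and letting N vanish via β.

Nullable non-terminals: E.
E has a nullable alternative but only one production, so nothing to check.

C, D have no nullable alternative, so no FIRST/FOLLOW check is needed there.

No FIRST/FOLLOW conflicts found.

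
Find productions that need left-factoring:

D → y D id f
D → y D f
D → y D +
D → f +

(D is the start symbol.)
Left-factoring is needed when two productions for the same non-terminal
share a common prefix on the right-hand side.

Productions for D:
  D → y D id f
  D → y D f
  D → y D +
  D → f +

Found common prefix 'y D' in productions for D

Answer: Yes, D has productions with common prefix 'y D'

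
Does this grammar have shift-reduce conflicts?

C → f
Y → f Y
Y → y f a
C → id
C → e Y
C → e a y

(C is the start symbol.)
No shift-reduce conflicts

A shift-reduce conflict occurs when an LR(0) state has both:
  - a complete (reduce) item [A → α .] (dot at the end), and
  - a shift item [B → β . c γ] (dot before a terminal).

Augment with C' → C and build the canonical LR(0) collection (I0 = CLOSURE({[C' → . C]}), then GOTO on every symbol after a dot until no new states appear). It has 13 states:
  I0: { [C → . e Y], [C → . e a y], [C → . f], [C → . id], [C' → . C] }  — shift
  I1: { [C' → C .] }  — accept
  I2: { [C → e . Y], [C → e . a y], [Y → . f Y], [Y → . y f a] }  — shift
  I3: { [C → f .] }  — reduce
  I4: { [C → id .] }  — reduce
  I5: { [C → e Y .] }  — reduce
  I6: { [C → e a . y] }  — shift
  I7: { [Y → . f Y], [Y → . y f a], [Y → f . Y] }  — shift
  I8: { [Y → y . f a] }  — shift
  I9: { [Y → y f . a] }  — shift
  I10: { [Y → y f a .] }  — reduce
  I11: { [Y → f Y .] }  — reduce
  I12: { [C → e a y .] }  — reduce

No state contains both a complete item and a shift item.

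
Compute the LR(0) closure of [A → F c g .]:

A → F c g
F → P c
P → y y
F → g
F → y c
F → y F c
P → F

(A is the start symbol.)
To compute CLOSURE, for each item [A → α.Bβ] where B is a non-terminal, add [B → .γ] for all productions B → γ; repeat for the newly added items until nothing changes.

Start with: [A → F c g .]
The dot is at the end, so nothing is added.

CLOSURE = { [A → F c g .] }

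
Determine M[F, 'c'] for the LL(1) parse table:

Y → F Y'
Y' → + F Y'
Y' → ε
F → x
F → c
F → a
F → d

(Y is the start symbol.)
F → c

To find M[F, 'c'], we find productions for F where 'c' is in the predict set (PREDICT(N → α) = (FIRST(α) \ {ε}) ∪ (FOLLOW(N) if α ⇒* ε)).

F → x: PREDICT = { 'x' }
F → c: PREDICT = { 'c' }
  'c' is in predict set, so this production goes in M[F, 'c']
F → a: PREDICT = { 'a' }
F → d: PREDICT = { 'd' }

M[F, 'c'] = F → c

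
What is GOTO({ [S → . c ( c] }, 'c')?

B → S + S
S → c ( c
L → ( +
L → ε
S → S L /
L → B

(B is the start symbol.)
{ [S → c . ( c] }

GOTO(I, 'c') = CLOSURE({ [A → αX.β] : [A → α.Xβ] ∈ I, X = 'c' })

Items with dot before 'c', with the dot advanced:
  [S → . c ( c] → [S → c . ( c]
Closure adds nothing (no advanced item has the dot before a non-terminal).

GOTO = { [S → c . ( c] }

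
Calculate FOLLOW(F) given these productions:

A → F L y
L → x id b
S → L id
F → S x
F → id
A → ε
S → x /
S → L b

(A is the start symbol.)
{ 'x' }

To compute FOLLOW(F), find every occurrence of F on a right-hand side N → α F β: add FIRST(β) \ {ε}, and if β is empty or nullable also add FOLLOW(N). Iterate to a fixed point.

In A → F L y: F is followed by L y, add FIRST(L y) \ {ε} = { 'x' }

Taking the union: FOLLOW(F) = { 'x' }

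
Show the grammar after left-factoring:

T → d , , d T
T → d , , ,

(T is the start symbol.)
T → d , , T'
T' → d T
T' → ,

Left-factoring transforms A → αβ₁ | αβ₂ into A → αA' and A' → β₁ | β₂
(α is the longest common prefix among the alternatives). Repeat until
no nonterminal has two alternatives with a common prefix.

Round 1: T has alternatives sharing prefix 'd , ,'. Introduce T': T → d , , T'
  Add: T' → d T
  Add: T' → ,

No remaining common prefixes — done.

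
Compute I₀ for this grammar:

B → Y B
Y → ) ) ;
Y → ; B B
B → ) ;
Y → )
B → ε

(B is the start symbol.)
{ [B → . ) ;], [B → . Y B], [B → .], [B' → . B], [Y → . ) ) ;], [Y → . )], [Y → . ; B B] }

First, augment the grammar with B' → B
I₀ = CLOSURE({ [B' → . B] }):
  [B' → . B] has the dot before B: add [B → . Y B], [B → . ) ;], [B → .]
  [B → . Y B] has the dot before Y: add [Y → . ) ) ;], [Y → . ; B B], [Y → . )]
No further items can be added.

I₀ = { [B → . ) ;], [B → . Y B], [B → .], [B' → . B], [Y → . ) ) ;], [Y → . )], [Y → . ; B B] }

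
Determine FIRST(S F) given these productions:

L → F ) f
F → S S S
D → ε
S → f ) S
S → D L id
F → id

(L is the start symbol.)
{ 'f', 'id' }

FIRST sets of the non-terminals involved (from the grammar, by fixed-point iteration):
  FIRST(S) = { 'f', 'id' }

To compute FIRST(S F), process the symbols left to right:
Symbol S is a non-terminal. Add FIRST(S) \ {ε} = { 'f', 'id' }
S is not nullable (ε ∉ FIRST(S)), so stop here.
FIRST(S F) = { 'f', 'id' }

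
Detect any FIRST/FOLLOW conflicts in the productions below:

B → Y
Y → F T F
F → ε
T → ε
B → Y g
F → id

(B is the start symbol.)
A FIRST/FOLLOW conflict occurs when a non-terminal N has a nullable alternative N → β (β ⇒* ε) and another alternative N → α with FIRST(α) ∩ FOLLOW(N) ≠ ∅: on such a lookahead the parser cannot decide between expanding α and letting N vanish via β.

Nullable non-terminals: B, F, T, Y.
FIRST sets used below: FIRST(Y) = { 'id', ε }

B: nullable alternative(s) B → Y; FOLLOW(B) = { $ }
  B → Y: FIRST \ {ε} = { 'id' } — this is the only nullable alternative, skip
  B → Y g: FIRST \ {ε} = { 'g', 'id' } — disjoint from FOLLOW(B)

F: nullable alternative(s) F → ε; FOLLOW(F) = { $, 'g', 'id' }
  F → ε: FIRST \ {ε} = { } — this is the only nullable alternative, skip
  F → id: FIRST \ {ε} = { 'id' } — overlaps FOLLOW(F) on { 'id' }: CONFLICT
T has a nullable alternative but only one production, so nothing to check.
Y has a nullable alternative but only one production, so nothing to check.

So the grammar has 1 FIRST/FOLLOW conflict (marked CONFLICT above).

Answer: Yes. F → id with FOLLOW(F) on { 'id' }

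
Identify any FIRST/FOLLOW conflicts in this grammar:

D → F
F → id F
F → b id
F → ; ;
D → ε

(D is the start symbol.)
No FIRST/FOLLOW conflicts.

A FIRST/FOLLOW conflict occurs when a non-terminal N has a nullable alternative N → β (β ⇒* ε) and another alternative N → α with FIRST(α) ∩ FOLLOW(N) ≠ ∅: on such a lookahead the parser cannot decide between expanding α and letting N vanish via β.

Nullable non-terminals: D.
FIRST sets used below: FIRST(F) = { ';', 'b', 'id' }

D: nullable alternative(s) D → ε; FOLLOW(D) = { $ }
  D → F: FIRST \ {ε} = { ';', 'b', 'id' } — disjoint from FOLLOW(D)
  D → ε: FIRST \ {ε} = { } — this is the only nullable alternative, skip

F has no nullable alternative, so no FIRST/FOLLOW check is needed there.

No FIRST/FOLLOW conflicts found.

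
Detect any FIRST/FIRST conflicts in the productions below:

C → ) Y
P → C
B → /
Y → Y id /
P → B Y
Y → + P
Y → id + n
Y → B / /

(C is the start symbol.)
A FIRST/FIRST conflict occurs when two productions N → α and N → β for the same non-terminal have FIRST(α) ∩ FIRST(β) ≠ ∅ (with ε ∈ FIRST of a nullable right-hand side, so two nullable alternatives also conflict).

FIRST sets of the non-terminals at (or reachable through a nullable prefix from) the front of some alternative:
  FIRST(C) = { ')' }
  FIRST(B) = { '/' }
  FIRST(Y) = { '+', '/', 'id' }

Productions for P:
  P → C: FIRST = { ')' }
  P → B Y: FIRST = { '/' }
Productions for Y:
  Y → Y id /: FIRST = { '+', '/', 'id' }
  Y → + P: FIRST = { '+' }
  Y → id + n: FIRST = { 'id' }
  Y → B / /: FIRST = { '/' }
C, B have only one production, so no FIRST/FIRST conflict is possible there.

Conflict for Y: Y → Y id / and Y → + P
  Overlap: { '+' }
Conflict for Y: Y → Y id / and Y → id + n
  Overlap: { 'id' }
Conflict for Y: Y → Y id / and Y → B / /
  Overlap: { '/' }

Answer: Yes. Y → Y id '/' / Y → '+' P on { '+' }; Y → Y id '/' / Y → id '+' n on { 'id' }; Y → Y id '/' / Y → B '/' '/' on { '/' }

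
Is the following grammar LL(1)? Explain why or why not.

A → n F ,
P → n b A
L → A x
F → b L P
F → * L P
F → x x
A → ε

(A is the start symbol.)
Yes, the grammar is LL(1).

A grammar is LL(1) if for each non-terminal N with multiple productions, the predict sets of those productions are pairwise disjoint, where PREDICT(N → α) = (FIRST(α) \ {ε}) ∪ (FOLLOW(N) if α ⇒* ε).

Relevant sets:
  FOLLOW(A) = { $, ',', 'x' }

For A:
  PREDICT(A → n F ',') = { 'n' }
  PREDICT(A → ε) = { $, ',', 'x' }
For F:
  PREDICT(F → b L P) = { 'b' }
  PREDICT(F → '*' L P) = { '*' }
  PREDICT(F → x x) = { 'x' }
P, L have a single production, so nothing to check there.

All predict sets are disjoint. The grammar IS LL(1).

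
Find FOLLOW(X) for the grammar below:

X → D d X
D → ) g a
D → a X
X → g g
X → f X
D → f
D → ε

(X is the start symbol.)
To compute FOLLOW(X), find every occurrence of X on a right-hand side N → α X β: add FIRST(β) \ {ε}, and if β is empty or nullable also add FOLLOW(N). Iterate to a fixed point.

X is the start symbol, so $ ∈ FOLLOW(X).
In X → D d X: X is at the end; this adds FOLLOW(X) to itself — nothing new
In D → a X: X is at the end, add FOLLOW(D)
In X → f X: X is at the end; this adds FOLLOW(X) to itself — nothing new

The FOLLOW sets referred to above (computed the same way, to a fixed point):
  FOLLOW(D) = { 'd' }

Taking the union: FOLLOW(X) = { $, 'd' }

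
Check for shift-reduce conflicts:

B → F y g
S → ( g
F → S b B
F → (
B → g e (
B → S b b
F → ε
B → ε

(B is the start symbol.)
Augment with B' → B and build the canonical LR(0) collection (I0 = CLOSURE({[B' → . B]}), then GOTO on every symbol after a dot until no new states appear). It has 14 states:
  I0: { [B → . F y g], [B → . S b b], [B → . g e (], [B → .], [B' → . B], [F → . (], [F → . S b B], [F → .], [S → . ( g] }  — shift, 2 reduces
  I1: { [F → ( .], [S → ( . g] }  — shift, reduce
  I2: { [B' → B .] }  — accept
  I3: { [B → F . y g] }  — shift
  I4: { [B → S . b b], [F → S . b B] }  — shift
  I5: { [B → g . e (] }  — shift
  I6: { [B → g e . (] }  — shift
  I7: { [B → g e ( .] }  — reduce
  I8: { [B → . F y g], [B → . S b b], [B → . g e (], [B → .], [B → S b . b], [F → . (], [F → . S b B], [F → .], [F → S b . B], [S → . ( g] }  — shift, 2 reduces
  I9: { [F → S b B .] }  — reduce
  I10: { [B → S b b .] }  — reduce
  I11: { [B → F y . g] }  — shift
  I12: { [B → F y g .] }  — reduce
  I13: { [S → ( g .] }  — reduce

I0 contains reduce items [B → .], [F → .] and shift items [B → . g e (], [F → . (], [S → . ( g] — shift-reduce conflict.
I1 contains reduce item [F → ( .] and shift item [S → ( . g] — shift-reduce conflict.
I8 contains reduce items [B → .], [F → .] and shift items [B → S b . b], [B → . g e (], [F → . (], [S → . ( g] — shift-reduce conflict.

Answer: Yes — I0: [B → .] vs [B → . g e (]; I1: [F → ( .] vs [S → ( . g]; I8: [B → .] vs [B → S b . b]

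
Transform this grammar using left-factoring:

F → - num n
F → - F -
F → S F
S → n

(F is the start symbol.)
Left-factoring transforms A → αβ₁ | αβ₂ into A → αA' and A' → β₁ | β₂
(α is the longest common prefix among the alternatives). Repeat until
no nonterminal has two alternatives with a common prefix.

Round 1: F has alternatives sharing prefix '-'. Introduce F': F → - F'
  Add: F' → num n
  Add: F' → F -

No remaining common prefixes — done.

Resulting grammar:
F → - F'
F' → num n
F' → F -
F → S F
S → n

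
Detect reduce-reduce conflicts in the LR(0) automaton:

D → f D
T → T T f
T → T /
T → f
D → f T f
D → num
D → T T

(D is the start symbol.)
Yes — I9: [D → f T f .] vs [T → f .]; I11: [T → T T f .] vs [T → f .]

Augment with D' → D and build the canonical LR(0) collection (I0 = CLOSURE({[D' → . D]}), then GOTO on every symbol after a dot until no new states appear). It has 13 states:
  I0: { [D → . T T], [D → . f D], [D → . f T f], [D → . num], [D' → . D], [T → . T /], [T → . T T f], [T → . f] }  — shift
  I1: { [D' → D .] }  — accept
  I2: { [D → T . T], [T → . T /], [T → . T T f], [T → . f], [T → T . /], [T → T . T f] }  — shift
  I3: { [D → . T T], [D → . f D], [D → . f T f], [D → . num], [D → f . D], [D → f . T f], [T → . T /], [T → . T T f], [T → . f], [T → f .] }  — shift, reduce
  I4: { [D → num .] }  — reduce
  I5: { [D → f D .] }  — reduce
  I6: { [D → T . T], [D → f T . f], [T → . T /], [T → . T T f], [T → . f], [T → T . /], [T → T . T f] }  — shift
  I7: { [T → T / .] }  — reduce
  I8: { [D → T T .], [T → . T /], [T → . T T f], [T → . f], [T → T . /], [T → T . T f], [T → T T . f] }  — shift, reduce
  I9: { [D → f T f .], [T → f .] }  — 2 reduces
  I10: { [T → . T /], [T → . T T f], [T → . f], [T → T . /], [T → T . T f], [T → T T . f] }  — shift
  I11: { [T → T T f .], [T → f .] }  — 2 reduces
  I12: { [T → f .] }  — reduce

I9 contains complete items [D → f T f .], [T → f .] — reduce-reduce conflict.
I11 contains complete items [T → T T f .], [T → f .] — reduce-reduce conflict.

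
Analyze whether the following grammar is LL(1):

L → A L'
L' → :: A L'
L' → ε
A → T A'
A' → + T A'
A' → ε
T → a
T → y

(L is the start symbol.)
A grammar is LL(1) if for each non-terminal N with multiple productions, the predict sets of those productions are pairwise disjoint, where PREDICT(N → α) = (FIRST(α) \ {ε}) ∪ (FOLLOW(N) if α ⇒* ε).

Relevant sets:
  FOLLOW(L') = { $ }
  FOLLOW(A') = { $, '::' }

For L':
  PREDICT(L' → :: A L') = { '::' }
  PREDICT(L' → ε) = { $ }
For A':
  PREDICT(A' → '+' T A') = { '+' }
  PREDICT(A' → ε) = { $, '::' }
For T:
  PREDICT(T → a) = { 'a' }
  PREDICT(T → y) = { 'y' }
L, A have a single production, so nothing to check there.

All predict sets are disjoint. The grammar IS LL(1).

Answer: Yes, the grammar is LL(1).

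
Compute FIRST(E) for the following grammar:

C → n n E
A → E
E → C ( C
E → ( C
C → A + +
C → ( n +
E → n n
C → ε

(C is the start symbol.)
{ '(', 'n' }

To compute FIRST(E), examine every production with E on the left-hand side, reading each right-hand side left to right until a non-nullable symbol is reached.

FIRST sets of the other non-terminals involved (by the same procedure, iterated to a fixed point):
  FIRST(C) = { '(', 'n', ε }

From E → C ( C:
  - C is a non-terminal: add FIRST(C) \ {ε} = { '(', 'n' }
    C is nullable, so continue to the next symbol
  - '(' is a terminal: add '(' and stop
From E → ( C:
  - '(' is a terminal: add '(' and stop
From E → n n:
  - n is a terminal: add 'n' and stop

Collecting: FIRST(E) = { '(', 'n' }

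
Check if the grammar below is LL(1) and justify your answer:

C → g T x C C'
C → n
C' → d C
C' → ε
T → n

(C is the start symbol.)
No. Predict set conflict for C': { 'd' }

Relevant sets:
  FOLLOW(C') = { $, 'd' }

For C:
  PREDICT(C → g T x C C') = { 'g' }
  PREDICT(C → n) = { 'n' }
For C':
  PREDICT(C' → d C) = { 'd' }
  PREDICT(C' → ε) = { $, 'd' }
T has a single production, so nothing to check there.

Conflict found: Predict set conflict for C': { 'd' }
The grammar is NOT LL(1).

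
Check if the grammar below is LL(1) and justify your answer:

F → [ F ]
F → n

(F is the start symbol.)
Yes, the grammar is LL(1).

A grammar is LL(1) if for each non-terminal N with multiple productions, the predict sets of those productions are pairwise disjoint, where PREDICT(N → α) = (FIRST(α) \ {ε}) ∪ (FOLLOW(N) if α ⇒* ε).

For F:
  PREDICT(F → '[' F ']') = { '[' }
  PREDICT(F → n) = { 'n' }

All predict sets are disjoint. The grammar IS LL(1).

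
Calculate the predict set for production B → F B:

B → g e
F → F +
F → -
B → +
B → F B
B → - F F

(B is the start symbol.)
PREDICT(B → F B) = (FIRST(RHS) \ {ε}) ∪ (FOLLOW(B) if ε ∈ FIRST(RHS), i.e. RHS ⇒* ε)
FIRST(F) = { '-' }
FIRST(F B) = { '-' }
ε ∉ FIRST(F B), so FOLLOW(B) is not added.
PREDICT(B → F B) = { '-' }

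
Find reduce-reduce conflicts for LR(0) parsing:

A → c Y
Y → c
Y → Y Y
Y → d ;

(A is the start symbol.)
No reduce-reduce conflicts

Augment with A' → A and build the canonical LR(0) collection (I0 = CLOSURE({[A' → . A]}), then GOTO on every symbol after a dot until no new states appear). It has 8 states:
  I0: { [A → . c Y], [A' → . A] }  — shift
  I1: { [A' → A .] }  — accept
  I2: { [A → c . Y], [Y → . Y Y], [Y → . c], [Y → . d ;] }  — shift
  I3: { [A → c Y .], [Y → . Y Y], [Y → . c], [Y → . d ;], [Y → Y . Y] }  — shift, reduce
  I4: { [Y → c .] }  — reduce
  I5: { [Y → d . ;] }  — shift
  I6: { [Y → d ; .] }  — reduce
  I7: { [Y → . Y Y], [Y → . c], [Y → . d ;], [Y → Y . Y], [Y → Y Y .] }  — shift, reduce

No state contains more than one complete item.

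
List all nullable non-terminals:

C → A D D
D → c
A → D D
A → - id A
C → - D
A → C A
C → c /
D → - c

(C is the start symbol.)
There are no ε-productions, so no non-terminal can derive ε.
No non-terminals are nullable.

Answer: None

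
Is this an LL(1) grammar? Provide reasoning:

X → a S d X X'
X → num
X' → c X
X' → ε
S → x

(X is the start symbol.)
A grammar is LL(1) if for each non-terminal N with multiple productions, the predict sets of those productions are pairwise disjoint, where PREDICT(N → α) = (FIRST(α) \ {ε}) ∪ (FOLLOW(N) if α ⇒* ε).

Relevant sets:
  FOLLOW(X') = { $, 'c' }

For X:
  PREDICT(X → a S d X X') = { 'a' }
  PREDICT(X → num) = { 'num' }
For X':
  PREDICT(X' → c X) = { 'c' }
  PREDICT(X' → ε) = { $, 'c' }
S has a single production, so nothing to check there.

Conflict found: Predict set conflict for X': { 'c' }
The grammar is NOT LL(1).

Answer: No. Predict set conflict for X': { 'c' }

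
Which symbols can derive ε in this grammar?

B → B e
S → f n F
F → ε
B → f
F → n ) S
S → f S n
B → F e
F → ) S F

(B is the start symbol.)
{ 'F' }

ε-productions: F → ε
So F is immediately nullable.
No further non-terminal can be added: every production for the remaining non-terminals contains a terminal or a non-nullable non-terminal.
Nullable = { 'F' }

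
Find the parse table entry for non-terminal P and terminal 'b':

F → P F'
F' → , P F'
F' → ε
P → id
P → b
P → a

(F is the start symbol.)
To find M[P, 'b'], we find productions for P where 'b' is in the predict set (PREDICT(N → α) = (FIRST(α) \ {ε}) ∪ (FOLLOW(N) if α ⇒* ε)).

P → id: PREDICT = { 'id' }
P → b: PREDICT = { 'b' }
  'b' is in predict set, so this production goes in M[P, 'b']
P → a: PREDICT = { 'a' }

M[P, 'b'] = P → b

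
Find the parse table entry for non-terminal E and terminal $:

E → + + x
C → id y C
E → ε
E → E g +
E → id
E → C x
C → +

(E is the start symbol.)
E → ε

To find M[E, $], we find productions for E where $ is in the predict set (PREDICT(N → α) = (FIRST(α) \ {ε}) ∪ (FOLLOW(N) if α ⇒* ε)).

Relevant sets:
  FIRST(E) = { '+', 'g', 'id', ε }
  FIRST(C) = { '+', 'id' }
  FOLLOW(E) = { $, 'g' }

E → + + x: PREDICT = { '+' }
E → ε: PREDICT = { $, 'g' }
  $ is in predict set, so this production goes in M[E, $]
E → E g +: PREDICT = { '+', 'g', 'id' }
E → id: PREDICT = { 'id' }
E → C x: PREDICT = { '+', 'id' }

M[E, $] = E → ε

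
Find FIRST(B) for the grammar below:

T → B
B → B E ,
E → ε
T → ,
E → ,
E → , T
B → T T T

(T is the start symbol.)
{ ',' }

FIRST sets of the other non-terminals involved (by the same procedure, iterated to a fixed point):
  FIRST(T) = { ',' }

From B → B E ,:
  - B is the symbol being defined: contributes nothing new
    B is not nullable, so stop
From B → T T T:
  - T is a non-terminal: add FIRST(T) \ {ε} = { ',' }
    T is not nullable, so stop

Collecting: FIRST(B) = { ',' }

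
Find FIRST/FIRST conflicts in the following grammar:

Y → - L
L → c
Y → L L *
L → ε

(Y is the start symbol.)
FIRST sets of the non-terminals at (or reachable through a nullable prefix from) the front of some alternative:
  FIRST(L) = { 'c', ε }

Productions for Y:
  Y → - L: FIRST = { '-' }
  Y → L L *: FIRST = { '*', 'c' }
Productions for L:
  L → c: FIRST = { 'c' }
  L → ε: FIRST = { ε }

All alternatives of each non-terminal have pairwise disjoint FIRST sets.

Answer: No FIRST/FIRST conflicts.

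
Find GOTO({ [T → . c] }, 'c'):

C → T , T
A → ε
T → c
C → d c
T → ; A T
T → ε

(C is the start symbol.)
GOTO(I, 'c') = CLOSURE({ [A → αX.β] : [A → α.Xβ] ∈ I, X = 'c' })

Items with dot before 'c', with the dot advanced:
  [T → . c] → [T → c .]
Closure adds nothing (no advanced item has the dot before a non-terminal).

GOTO = { [T → c .] }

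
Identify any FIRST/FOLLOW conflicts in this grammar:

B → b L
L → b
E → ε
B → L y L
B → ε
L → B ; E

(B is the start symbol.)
A FIRST/FOLLOW conflict occurs when a non-terminal N has a nullable alternative N → β (β ⇒* ε) and another alternative N → α with FIRST(α) ∩ FOLLOW(N) ≠ ∅: on such a lookahead the parser cannot decide between expanding α and letting N vanish via β.

Nullable non-terminals: B, E.
FIRST sets used below: FIRST(L) = { ';', 'b' }

B: nullable alternative(s) B → ε; FOLLOW(B) = { $, ';' }
  B → b L: FIRST \ {ε} = { 'b' } — disjoint from FOLLOW(B)
  B → L y L: FIRST \ {ε} = { ';', 'b' } — overlaps FOLLOW(B) on { ';' }: CONFLICT
  B → ε: FIRST \ {ε} = { } — this is the only nullable alternative, skip
E has a nullable alternative but only one production, so nothing to check.

L has no nullable alternative, so no FIRST/FOLLOW check is needed there.

So the grammar has 1 FIRST/FOLLOW conflict (marked CONFLICT above).

Answer: Yes. B → L y L with FOLLOW(B) on { ';' }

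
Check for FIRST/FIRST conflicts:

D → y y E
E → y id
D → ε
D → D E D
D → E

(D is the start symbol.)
Yes. D → y y E / D → D E D on { 'y' }; D → y y E / D → E on { 'y' }; D → D E D / D → E on { 'y' }

A FIRST/FIRST conflict occurs when two productions N → α and N → β for the same non-terminal have FIRST(α) ∩ FIRST(β) ≠ ∅ (with ε ∈ FIRST of a nullable right-hand side, so two nullable alternatives also conflict).

FIRST sets of the non-terminals at (or reachable through a nullable prefix from) the front of some alternative:
  FIRST(D) = { 'y', ε }
  FIRST(E) = { 'y' }

Productions for D:
  D → y y E: FIRST = { 'y' }
  D → ε: FIRST = { ε }
  D → D E D: FIRST = { 'y' }
  D → E: FIRST = { 'y' }
E has only one production, so no FIRST/FIRST conflict is possible there.

Conflict for D: D → y y E and D → D E D
  Overlap: { 'y' }
Conflict for D: D → y y E and D → E
  Overlap: { 'y' }
Conflict for D: D → D E D and D → E
  Overlap: { 'y' }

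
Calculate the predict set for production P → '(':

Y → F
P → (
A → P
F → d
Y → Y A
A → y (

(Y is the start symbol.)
{ '(' }

PREDICT(P → '(') = (FIRST(RHS) \ {ε}) ∪ (FOLLOW(P) if ε ∈ FIRST(RHS), i.e. RHS ⇒* ε)
FIRST('(') = { '(' }
ε ∉ FIRST('('), so FOLLOW(P) is not added.
PREDICT(P → '(') = { '(' }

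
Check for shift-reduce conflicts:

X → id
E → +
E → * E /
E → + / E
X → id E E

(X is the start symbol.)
A shift-reduce conflict occurs when an LR(0) state has both:
  - a complete (reduce) item [A → α .] (dot at the end), and
  - a shift item [B → β . c γ] (dot before a terminal).

Augment with X' → X and build the canonical LR(0) collection (I0 = CLOSURE({[X' → . X]}), then GOTO on every symbol after a dot until no new states appear). It has 11 states:
  I0: { [X → . id E E], [X → . id], [X' → . X] }  — shift
  I1: { [X' → X .] }  — accept
  I2: { [E → . * E /], [E → . + / E], [E → . +], [X → id . E E], [X → id .] }  — shift, reduce
  I3: { [E → * . E /], [E → . * E /], [E → . + / E], [E → . +] }  — shift
  I4: { [E → + . / E], [E → + .] }  — shift, reduce
  I5: { [E → . * E /], [E → . + / E], [E → . +], [X → id E . E] }  — shift
  I6: { [X → id E E .] }  — reduce
  I7: { [E → + / . E], [E → . * E /], [E → . + / E], [E → . +] }  — shift
  I8: { [E → + / E .] }  — reduce
  I9: { [E → * E . /] }  — shift
  I10: { [E → * E / .] }  — reduce

I2 contains reduce item [X → id .] and shift items [E → . * E /], [E → . +], [E → . + / E] — shift-reduce conflict.
I4 contains reduce item [E → + .] and shift item [E → + . / E] — shift-reduce conflict.

Answer: Yes — I2: [X → id .] vs [E → . * E /]; I4: [E → + .] vs [E → + . / E]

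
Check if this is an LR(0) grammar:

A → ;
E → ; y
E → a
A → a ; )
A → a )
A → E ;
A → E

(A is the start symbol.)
A grammar is LR(0) if no state in the canonical LR(0) collection has:
  - both a shift item (dot before a terminal) and a complete item (shift-reduce conflict), or
  - two or more complete items (reduce-reduce conflict; the accept item [A' → A .] counts as a complete item here).

Augment with A' → A and build the canonical LR(0) collection (I0 = CLOSURE({[A' → . A]}), then GOTO on every symbol after a dot until no new states appear). It has 10 states:
  I0: { [A → . ;], [A → . E ;], [A → . E], [A → . a )], [A → . a ; )], [A' → . A], [E → . ; y], [E → . a] }  — shift
  I1: { [A → ; .], [E → ; . y] }  — shift, reduce
  I2: { [A' → A .] }  — accept
  I3: { [A → E . ;], [A → E .] }  — shift, reduce
  I4: { [A → a . )], [A → a . ; )], [E → a .] }  — shift, reduce
  I5: { [A → a ) .] }  — reduce
  I6: { [A → a ; . )] }  — shift
  I7: { [A → a ; ) .] }  — reduce
  I8: { [A → E ; .] }  — reduce
  I9: { [E → ; y .] }  — reduce

Conflict in state I1:
  Shift-reduce conflict between [A → ; .] and [E → ; . y]
So the grammar is NOT LR(0).

Answer: No. Shift-reduce conflict between [A → ; .] and [E → ; . y]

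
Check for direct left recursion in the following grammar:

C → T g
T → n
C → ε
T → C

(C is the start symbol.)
C → T g: starts with T
T → n: starts with n
C → ε: starts with ε
T → C: starts with C

No direct left recursion found.

Answer: No direct left recursion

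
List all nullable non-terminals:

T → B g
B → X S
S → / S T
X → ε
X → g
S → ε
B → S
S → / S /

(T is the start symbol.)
ε-productions: X → ε, S → ε
So X, S are immediately nullable.
B → X S: every symbol on the right is nullable, so B is nullable too.
No further non-terminal can be added: every production for the remaining non-terminals contains a terminal or a non-nullable non-terminal.
Nullable = { 'B', 'S', 'X' }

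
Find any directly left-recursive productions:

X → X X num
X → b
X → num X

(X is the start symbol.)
Yes, X is left-recursive

X → X X num: LEFT RECURSIVE (starts with X)
X → b: starts with b
X → num X: starts with num

The grammar has direct left recursion on: X.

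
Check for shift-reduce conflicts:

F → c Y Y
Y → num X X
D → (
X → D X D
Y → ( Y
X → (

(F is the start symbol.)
No shift-reduce conflicts

Augment with F' → F and build the canonical LR(0) collection (I0 = CLOSURE({[F' → . F]}), then GOTO on every symbol after a dot until no new states appear). It has 15 states:
  I0: { [F → . c Y Y], [F' → . F] }  — shift
  I1: { [F' → F .] }  — accept
  I2: { [F → c . Y Y], [Y → . ( Y], [Y → . num X X] }  — shift
  I3: { [Y → ( . Y], [Y → . ( Y], [Y → . num X X] }  — shift
  I4: { [F → c Y . Y], [Y → . ( Y], [Y → . num X X] }  — shift
  I5: { [D → . (], [X → . (], [X → . D X D], [Y → num . X X] }  — shift
  I6: { [D → ( .], [X → ( .] }  — 2 reduces
  I7: { [D → . (], [X → . (], [X → . D X D], [X → D . X D] }  — shift
  I8: { [D → . (], [X → . (], [X → . D X D], [Y → num X . X] }  — shift
  I9: { [Y → num X X .] }  — reduce
  I10: { [D → . (], [X → D X . D] }  — shift
  I11: { [D → ( .] }  — reduce
  I12: { [X → D X D .] }  — reduce
  I13: { [F → c Y Y .] }  — reduce
  I14: { [Y → ( Y .] }  — reduce

No state contains both a complete item and a shift item.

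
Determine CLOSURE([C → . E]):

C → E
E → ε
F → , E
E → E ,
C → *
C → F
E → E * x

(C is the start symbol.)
{ [C → . E], [E → . E * x], [E → . E ,], [E → .] }

Start with: [C → . E]
  [C → . E] has the dot before E: add [E → .], [E → . E ,], [E → . E * x]
No further items can be added.

CLOSURE = { [C → . E], [E → . E * x], [E → . E ,], [E → .] }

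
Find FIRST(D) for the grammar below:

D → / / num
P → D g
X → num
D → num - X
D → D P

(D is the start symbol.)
To compute FIRST(D), examine every production with D on the left-hand side, reading each right-hand side left to right until a non-nullable symbol is reached.

From D → / / num:
  - '/' is a terminal: add '/' and stop
From D → num - X:
  - num is a terminal: add 'num' and stop
From D → D P:
  - D is the symbol being defined: contributes nothing new
    D is not nullable, so stop

Collecting: FIRST(D) = { '/', 'num' }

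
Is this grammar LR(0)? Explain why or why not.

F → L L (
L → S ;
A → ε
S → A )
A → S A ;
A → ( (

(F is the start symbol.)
No. Shift-reduce conflict between [A → .] and [A → . ( (]

A grammar is LR(0) if no state in the canonical LR(0) collection has:
  - both a shift item (dot before a terminal) and a complete item (shift-reduce conflict), or
  - two or more complete items (reduce-reduce conflict; the accept item [F' → F .] counts as a complete item here).

Augment with F' → F and build the canonical LR(0) collection (I0 = CLOSURE({[F' → . F]}), then GOTO on every symbol after a dot until no new states appear). It has 14 states:
  I0: { [A → . ( (], [A → . S A ;], [A → .], [F → . L L (], [F' → . F], [L → . S ;], [S → . A )] }  — shift, reduce
  I1: { [A → ( . (] }  — shift
  I2: { [S → A . )] }  — shift
  I3: { [F' → F .] }  — accept
  I4: { [A → . ( (], [A → . S A ;], [A → .], [F → L . L (], [L → . S ;], [S → . A )] }  — shift, reduce
  I5: { [A → . ( (], [A → . S A ;], [A → .], [A → S . A ;], [L → S . ;], [S → . A )] }  — shift, reduce
  I6: { [L → S ; .] }  — reduce
  I7: { [A → S A . ;], [S → A . )] }  — shift
  I8: { [A → . ( (], [A → . S A ;], [A → .], [A → S . A ;], [S → . A )] }  — shift, reduce
  I9: { [S → A ) .] }  — reduce
  I10: { [A → S A ; .] }  — reduce
  I11: { [F → L L . (] }  — shift
  I12: { [F → L L ( .] }  — reduce
  I13: { [A → ( ( .] }  — reduce

Conflict in state I0:
  Shift-reduce conflict between [A → .] and [A → . ( (]
So the grammar is NOT LR(0).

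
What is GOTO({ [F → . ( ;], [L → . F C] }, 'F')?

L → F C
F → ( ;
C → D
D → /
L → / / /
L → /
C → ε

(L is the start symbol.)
{ [C → . D], [C → .], [D → . /], [L → F . C] }

GOTO(I, 'F') = CLOSURE({ [A → αX.β] : [A → α.Xβ] ∈ I, X = 'F' })

Items with dot before 'F', with the dot advanced:
  [L → . F C] → [L → F . C]
Closure of the advanced items:
  [L → F . C] has the dot before C: add [C → . D], [C → .]
  [C → . D] has the dot before D: add [D → . /]

GOTO = { [C → . D], [C → .], [D → . /], [L → F . C] }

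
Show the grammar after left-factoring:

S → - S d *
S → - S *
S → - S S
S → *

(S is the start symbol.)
S → - S S'
S' → d *
S' → *
S' → S
S → *

Left-factoring transforms A → αβ₁ | αβ₂ into A → αA' and A' → β₁ | β₂
(α is the longest common prefix among the alternatives). Repeat until
no nonterminal has two alternatives with a common prefix.

Round 1: S has alternatives sharing prefix '- S'. Introduce S': S → - S S'
  Add: S' → d *
  Add: S' → *
  Add: S' → S

No remaining common prefixes — done.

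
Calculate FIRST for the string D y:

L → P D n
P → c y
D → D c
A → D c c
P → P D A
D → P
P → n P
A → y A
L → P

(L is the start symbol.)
{ 'c', 'n' }

FIRST sets of the non-terminals involved (from the grammar, by fixed-point iteration):
  FIRST(D) = { 'c', 'n' }

To compute FIRST(D y), process the symbols left to right:
Symbol D is a non-terminal. Add FIRST(D) \ {ε} = { 'c', 'n' }
D is not nullable (ε ∉ FIRST(D)), so stop here.
FIRST(D y) = { 'c', 'n' }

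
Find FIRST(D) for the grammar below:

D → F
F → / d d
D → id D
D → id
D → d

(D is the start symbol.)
{ '/', 'd', 'id' }

FIRST sets of the other non-terminals involved (by the same procedure, iterated to a fixed point):
  FIRST(F) = { '/' }

From D → F:
  - F is a non-terminal: add FIRST(F) \ {ε} = { '/' }
    F is not nullable, so stop
From D → id D:
  - id is a terminal: add 'id' and stop
From D → id:
  - id is a terminal: add 'id' and stop
From D → d:
  - d is a terminal: add 'd' and stop

Collecting: FIRST(D) = { '/', 'd', 'id' }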